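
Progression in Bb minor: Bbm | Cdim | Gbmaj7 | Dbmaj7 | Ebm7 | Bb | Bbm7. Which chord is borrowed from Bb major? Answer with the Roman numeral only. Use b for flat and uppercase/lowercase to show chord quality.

The diatonic triads in Bb minor (with V from harmonic minor) are Bbm, Cdim, Db, Ebm, F, Gb, Ab. Bbm, Cdim, Gbmaj7, Dbmaj7, Ebm7 and Bbm7 are all diatonic. But Bb (Bb–D–F) is foreign: the diatonic i on degree 1 is Bbm, whereas Bb comes from Bb major. It is labeled I.

I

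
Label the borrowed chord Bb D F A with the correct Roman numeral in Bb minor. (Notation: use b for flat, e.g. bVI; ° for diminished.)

Imaj7

The root Bb is the diatonic 1st degree of Bb minor; the borrowing shows in the chord quality. Bb–D–F–A is a major-seventh chord — the form found in Bb major, not the diatonic i (Bbm). Borrowed into Bb minor it is written Imaj7.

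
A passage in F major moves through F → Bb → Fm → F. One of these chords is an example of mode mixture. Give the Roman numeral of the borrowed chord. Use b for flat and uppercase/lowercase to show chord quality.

i

F major has the diatonic set F, Gm, Am, Bb, C, Dm, Edim. F and Bb both belong to that set. Fm (F–Ab–C) is not: scale degree 1 in F major carries F (I). In F minor the chord on that degree is Fm, so here it functions as i, borrowed from the parallel minor.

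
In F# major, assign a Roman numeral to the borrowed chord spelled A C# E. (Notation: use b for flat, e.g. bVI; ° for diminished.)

In F# major scale degree 3 is A#; A is its lowered form, from F# minor. A–C#–E is a major chord — the form found in F# minor, not the diatonic iii (A#m). Borrowed into F# major it is written bIII.

bIII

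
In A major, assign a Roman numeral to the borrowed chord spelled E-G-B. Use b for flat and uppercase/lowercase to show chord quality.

v

E is scale degree 5 in A major. E–G–B is a minor chord — the form found in A minor, not the diatonic V (E). Borrowed into A major it is written v.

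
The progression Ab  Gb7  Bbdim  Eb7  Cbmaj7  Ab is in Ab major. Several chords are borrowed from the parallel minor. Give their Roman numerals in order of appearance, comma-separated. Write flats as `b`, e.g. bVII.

bVII7, ii°, bIIImaj7

The diatonic triads in Ab major are Ab, Bbm, Cm, Db, Eb, Fm, Gdim. Ab and Eb7 both belong to that set. Gb7 (Gb–Bb–Db–Fb) is not: scale degree 7 in Ab major carries Gdim (vii°). In Ab minor the chord on that degree is Gb7, so here it functions as bVII7, borrowed from the parallel minor. Bbdim (Bb–Db–Fb) doesn't fit — on degree 2 Ab major would have Bbm (ii). Bbdim is the degree-2 chord of Ab minor, so it is the borrowed ii°. Cbmaj7 (Cb–Eb–Gb–Bb) is not: scale degree 3 in Ab major carries Cm (iii). In Ab minor the chord on that degree is Cbmaj7, so here it functions as bIIImaj7, borrowed from the parallel minor.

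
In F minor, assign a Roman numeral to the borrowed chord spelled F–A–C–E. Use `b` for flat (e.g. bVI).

The root F is the diatonic 1st degree of F minor; the borrowing shows in the chord quality. Diatonically F minor has Fm (i) on that degree; F–A–C–E is instead the major-seventh chord native to F major, so it takes the label Imaj7.

Imaj7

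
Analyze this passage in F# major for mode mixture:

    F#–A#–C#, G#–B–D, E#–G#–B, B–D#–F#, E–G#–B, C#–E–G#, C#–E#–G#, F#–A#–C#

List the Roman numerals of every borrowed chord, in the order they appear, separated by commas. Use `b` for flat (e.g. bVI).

The diatonic triads in F# major are F#, G#m, A#m, B, C#, D#m, E#dim. F#–A#–C# = F#, E#–G#–B = E#dim, B–D#–F# = B and C#–E#–G# = C# are all diatonic. G#–B–D doesn't fit — on degree 2 F# major would have G#m (ii). G#dim is the degree-2 chord of F# minor, so it is the borrowed ii°. E–G#–B doesn't fit — on degree 7 F# major would have E#dim (vii°). E is the degree-7 chord of F# minor, so it is the borrowed bVII. But C#–E–G# is foreign: the diatonic V on degree 5 is C#, whereas C#m comes from F# minor. It is labeled v.

ii°, bVII, v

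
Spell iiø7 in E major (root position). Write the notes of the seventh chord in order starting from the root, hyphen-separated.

F#-A-C-E

The root, F#, is scale degree 2 — the same note in E major and E minor; only the chord quality changes. Building the half-diminished-seventh chord from the parallel minor on F#: F#–A–C–E.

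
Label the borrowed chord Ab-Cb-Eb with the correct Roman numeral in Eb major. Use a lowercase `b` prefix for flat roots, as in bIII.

The root Ab is the diatonic 4th degree of Eb major; the borrowing shows in the chord quality. Diatonically Eb major has Ab (IV) on that degree; Ab–Cb–Eb is instead the minor chord native to Eb minor, so it takes the label iv.

iv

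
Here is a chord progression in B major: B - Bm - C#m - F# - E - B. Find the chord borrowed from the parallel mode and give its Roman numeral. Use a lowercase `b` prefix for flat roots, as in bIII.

In B major the diatonic chords are B, C#m, D#m, E, F#, G#m, A#dim. Of the given chords, B, C#m, F# and E are diatonic. But Bm (B–D–F#) is foreign: the diatonic I on degree 1 is B, whereas Bm comes from B minor. It is labeled i.

i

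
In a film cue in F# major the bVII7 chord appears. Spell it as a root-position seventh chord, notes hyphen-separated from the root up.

E-G#-B-D

Scale degree 7 in F# major is E#. bVII7 uses the lowered form, E, taken from F# minor. In F# minor the chord on E is E–G#–B–D.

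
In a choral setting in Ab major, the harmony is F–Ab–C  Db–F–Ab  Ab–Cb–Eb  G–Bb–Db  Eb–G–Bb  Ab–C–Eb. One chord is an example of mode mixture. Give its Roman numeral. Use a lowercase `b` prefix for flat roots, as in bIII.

i

Ab major has the diatonic set Ab, Bbm, Cm, Db, Eb, Fm, Gdim. F–Ab–C = Fm, Db–F–Ab = Db, G–Bb–Db = Gdim, Eb–G–Bb = Eb and Ab–C–Eb = Ab all belong to that set. Ab–Cb–Eb is not: scale degree 1 in Ab major carries Ab (I). In Ab minor the chord on that degree is Abm, so here it functions as i, borrowed from the parallel minor.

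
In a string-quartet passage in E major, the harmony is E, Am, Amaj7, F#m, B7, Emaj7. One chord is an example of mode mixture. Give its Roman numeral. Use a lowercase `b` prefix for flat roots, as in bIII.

E major has the diatonic set E, F#m, G#m, A, B, C#m, D#dim. Of the given chords, E, Amaj7, F#m, B7 and Emaj7 are diatonic. Am (A–C–E) is not: scale degree 4 in E major carries A (IV). In E minor the chord on that degree is Am, so here it functions as iv, borrowed from the parallel minor.

iv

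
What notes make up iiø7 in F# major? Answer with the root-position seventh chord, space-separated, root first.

The root, G#, is scale degree 2 — the same note in F# major and F# minor; only the chord quality changes. Stacking thirds in F# minor on G# gives G#–B–D–F#.

G# B D F#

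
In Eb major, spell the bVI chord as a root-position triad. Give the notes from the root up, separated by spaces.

The root of bVI is the lowered 6th degree: C becomes Cb. In Eb minor the chord on Cb is Cb–Eb–Gb.

Cb Eb Gb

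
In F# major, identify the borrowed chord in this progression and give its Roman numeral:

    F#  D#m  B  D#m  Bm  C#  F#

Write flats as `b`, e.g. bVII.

In F# major the diatonic chords are F#, G#m, A#m, B, C#, D#m, E#dim. F#, D#m, B and C# all belong to that set. Bm (B–D–F#) doesn't fit — on degree 4 F# major would have B (IV). Bm is the degree-4 chord of F# minor, so it is the borrowed iv.

iv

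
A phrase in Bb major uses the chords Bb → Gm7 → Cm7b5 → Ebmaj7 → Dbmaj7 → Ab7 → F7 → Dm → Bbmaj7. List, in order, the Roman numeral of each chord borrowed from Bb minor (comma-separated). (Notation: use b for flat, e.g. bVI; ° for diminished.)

The diatonic triads in Bb major are Bb, Cm, Dm, Eb, F, Gm, Adim. Bb, Gm7, Ebmaj7, F7, Dm and Bbmaj7 are all diatonic. Cm7b5 (C–Eb–Gb–Bb) doesn't fit — on degree 2 Bb major would have Cm (ii). Cm7b5 is the degree-2 chord of Bb minor, so it is the borrowed iiø7. Dbmaj7 (Db–F–Ab–C) is not: scale degree 3 in Bb major carries Dm (iii). In Bb minor the chord on that degree is Dbmaj7, so here it functions as bIIImaj7, borrowed from the parallel minor. Ab7 (Ab–C–Eb–Gb) is not: scale degree 7 in Bb major carries Adim (vii°). In Bb minor the chord on that degree is Ab7, so here it functions as bVII7, borrowed from the parallel minor.

iiø7, bIIImaj7, bVII7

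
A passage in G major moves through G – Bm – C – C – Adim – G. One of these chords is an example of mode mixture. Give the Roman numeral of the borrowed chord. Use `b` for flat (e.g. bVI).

ii°

G major has the diatonic set G, Am, Bm, C, D, Em, F#dim. Of the given chords, G, Bm and C are diatonic. Adim (A–C–Eb) doesn't fit — on degree 2 G major would have Am (ii). Adim is the degree-2 chord of G minor, so it is the borrowed ii°.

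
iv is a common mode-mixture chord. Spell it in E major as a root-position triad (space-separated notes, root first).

A C E

The root, A, is scale degree 4 — the same note in E major and E minor; only the chord quality changes. In E minor the chord on A is A–C–E.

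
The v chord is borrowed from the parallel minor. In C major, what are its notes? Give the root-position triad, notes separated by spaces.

The root, G, is scale degree 5 — the same note in C major and C minor; only the chord quality changes. Stacking thirds in C minor on G gives G–Bb–D.

G Bb D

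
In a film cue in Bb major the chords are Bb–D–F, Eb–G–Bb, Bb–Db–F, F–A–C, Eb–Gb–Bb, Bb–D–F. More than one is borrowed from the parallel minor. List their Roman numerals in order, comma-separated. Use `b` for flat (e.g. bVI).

i, iv

Bb major has the diatonic set Bb, Cm, Dm, Eb, F, Gm, Adim. Of the given chords, Bb–D–F = Bb, Eb–G–Bb = Eb and F–A–C = F are diatonic. Bb–Db–F doesn't fit — on degree 1 Bb major would have Bb (I). Bbm is the degree-1 chord of Bb minor, so it is the borrowed i. Eb–Gb–Bb doesn't fit — on degree 4 Bb major would have Eb (IV). Ebm is the degree-4 chord of Bb minor, so it is the borrowed iv.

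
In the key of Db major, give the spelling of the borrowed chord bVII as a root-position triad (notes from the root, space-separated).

The root of bVII is the lowered 7th degree: C becomes Cb. In Db minor the chord on Cb is Cb–Eb–Gb.

Cb Eb Gb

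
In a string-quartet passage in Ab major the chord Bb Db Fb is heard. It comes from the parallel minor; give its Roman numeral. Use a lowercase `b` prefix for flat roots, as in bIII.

ii°

Bb is scale degree 2 in Ab major. Diatonically Ab major has Bbm (ii) on that degree; Bb–Db–Fb is instead the diminished chord native to Ab minor, so it takes the label ii°.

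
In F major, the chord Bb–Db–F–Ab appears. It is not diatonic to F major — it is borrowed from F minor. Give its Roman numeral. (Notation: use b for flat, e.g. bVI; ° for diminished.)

The root Bb is the diatonic 4th degree of F major; the borrowing shows in the chord quality. Diatonically F major has Bb (IV) on that degree; Bb–Db–F–Ab is instead the minor-seventh chord native to F minor, so it takes the label iv7.

iv7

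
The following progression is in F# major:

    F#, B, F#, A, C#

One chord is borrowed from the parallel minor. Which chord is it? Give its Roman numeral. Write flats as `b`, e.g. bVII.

bIII

In F# major the diatonic chords are F#, G#m, A#m, B, C#, D#m, E#dim. Of the given chords, F#, B and C# are diatonic. A (A–C#–E) is not: scale degree 3 in F# major carries A#m (iii). In F# minor the chord on that degree is A, so here it functions as bIII, borrowed from the parallel minor.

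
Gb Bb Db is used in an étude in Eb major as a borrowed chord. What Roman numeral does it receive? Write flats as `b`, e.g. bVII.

bIII

The root Gb is the lowered 3rd scale degree — diatonically Eb major has G there. The diatonic chord on degree 3 would be Gm (iii), but Gb–Bb–Db is the major chord from Eb minor. As a borrowed chord it is labeled bIII.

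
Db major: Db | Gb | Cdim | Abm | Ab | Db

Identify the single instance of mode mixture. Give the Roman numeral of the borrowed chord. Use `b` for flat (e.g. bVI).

v

The diatonic triads in Db major are Db, Ebm, Fm, Gb, Ab, Bbm, Cdim. Db, Gb, Cdim and Ab all belong to that set. But Abm (Ab–Cb–Eb) is foreign: the diatonic V on degree 5 is Ab, whereas Abm comes from Db minor. It is labeled v.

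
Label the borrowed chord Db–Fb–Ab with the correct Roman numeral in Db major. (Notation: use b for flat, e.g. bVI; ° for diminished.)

The root Db is the diatonic 1st degree of Db major; the borrowing shows in the chord quality. Db–Fb–Ab is a minor chord — the form found in Db minor, not the diatonic I (Db). Borrowed into Db major it is written i.

i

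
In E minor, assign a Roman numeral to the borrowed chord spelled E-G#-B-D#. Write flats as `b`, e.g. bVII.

The root E is the diatonic 1st degree of E minor; the borrowing shows in the chord quality. E–G#–B–D# is a major-seventh chord — the form found in E major, not the diatonic i (Em). Borrowed into E minor it is written Imaj7.

Imaj7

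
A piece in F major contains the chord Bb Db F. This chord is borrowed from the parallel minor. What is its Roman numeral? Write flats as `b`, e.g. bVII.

Bb is scale degree 4 in F major. Bb–Db–F is a minor chord — the form found in F minor, not the diatonic IV (Bb). Borrowed into F major it is written iv.

iv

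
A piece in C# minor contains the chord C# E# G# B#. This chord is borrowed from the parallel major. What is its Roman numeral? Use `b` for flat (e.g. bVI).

The root C# is the diatonic 1st degree of C# minor; the borrowing shows in the chord quality. C#–E#–G#–B# is a major-seventh chord — the form found in C# major, not the diatonic i (C#m). Borrowed into C# minor it is written Imaj7.

Imaj7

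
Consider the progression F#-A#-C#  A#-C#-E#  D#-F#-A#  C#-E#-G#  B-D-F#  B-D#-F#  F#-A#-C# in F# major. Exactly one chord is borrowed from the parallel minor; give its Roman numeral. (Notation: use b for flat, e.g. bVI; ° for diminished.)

F# major has the diatonic set F#, G#m, A#m, B, C#, D#m, E#dim. F#–A#–C# = F#, A#–C#–E# = A#m, D#–F#–A# = D#m, C#–E#–G# = C# and B–D#–F# = B all belong to that set. B–D–F# doesn't fit — on degree 4 F# major would have B (IV). Bm is the degree-4 chord of F# minor, so it is the borrowed iv.

iv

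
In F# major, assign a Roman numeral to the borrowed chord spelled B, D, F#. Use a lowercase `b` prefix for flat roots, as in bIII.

B is scale degree 4 in F# major. Diatonically F# major has B (IV) on that degree; B–D–F# is instead the minor chord native to F# minor, so it takes the label iv.

iv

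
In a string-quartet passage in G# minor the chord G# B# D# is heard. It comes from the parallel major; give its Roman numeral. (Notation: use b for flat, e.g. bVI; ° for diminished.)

The root G# is the diatonic 1st degree of G# minor; the borrowing shows in the chord quality. Diatonically G# minor has G#m (i) on that degree; G#–B#–D# is instead the major chord native to G# major, so it takes the label I.

I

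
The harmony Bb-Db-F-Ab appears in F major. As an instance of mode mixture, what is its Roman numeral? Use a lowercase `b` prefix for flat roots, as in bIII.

iv7

Bb is scale degree 4 in F major. Bb–Db–F–Ab is a minor-seventh chord — the form found in F minor, not the diatonic IV (Bb). Borrowed into F major it is written iv7.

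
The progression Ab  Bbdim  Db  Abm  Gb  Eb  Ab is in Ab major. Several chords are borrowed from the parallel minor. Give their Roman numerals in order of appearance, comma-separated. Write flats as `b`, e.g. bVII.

ii°, i, bVII

The diatonic triads in Ab major are Ab, Bbm, Cm, Db, Eb, Fm, Gdim. Ab, Db and Eb all belong to that set. But Bbdim (Bb–Db–Fb) is foreign: the diatonic ii on degree 2 is Bbm, whereas Bbdim comes from Ab minor. It is labeled ii°. Abm (Ab–Cb–Eb) is not: scale degree 1 in Ab major carries Ab (I). In Ab minor the chord on that degree is Abm, so here it functions as i, borrowed from the parallel minor. Gb (Gb–Bb–Db) doesn't fit — on degree 7 Ab major would have Gdim (vii°). Gb is the degree-7 chord of Ab minor, so it is the borrowed bVII.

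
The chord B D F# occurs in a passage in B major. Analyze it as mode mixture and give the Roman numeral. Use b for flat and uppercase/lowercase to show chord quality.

i

The root B is the diatonic 1st degree of B major; the borrowing shows in the chord quality. The diatonic chord on degree 1 would be B (I), but B–D–F# is the minor chord from B minor. As a borrowed chord it is labeled i.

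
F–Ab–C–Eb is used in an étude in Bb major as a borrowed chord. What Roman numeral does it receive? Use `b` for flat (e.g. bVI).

v7

F is scale degree 5 in Bb major. F–Ab–C–Eb is a minor-seventh chord — the form found in Bb minor, not the diatonic V (F). Borrowed into Bb major it is written v7.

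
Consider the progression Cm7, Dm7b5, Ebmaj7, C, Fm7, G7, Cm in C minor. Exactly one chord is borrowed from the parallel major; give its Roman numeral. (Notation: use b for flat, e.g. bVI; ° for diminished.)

C minor has the diatonic set Cm, Ddim, Eb, Fm, G, Ab, Bb (with V from harmonic minor). Of the given chords, Cm7, Dm7b5, Ebmaj7, Fm7, G7 and Cm are diatonic. But C (C–E–G) is foreign: the diatonic i on degree 1 is Cm, whereas C comes from C major. It is labeled I.

I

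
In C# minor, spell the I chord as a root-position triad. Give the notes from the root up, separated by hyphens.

I is built on scale degree 1, which is C# in both C# minor and its parallel. In C# major the chord on C# is C#–E#–G#.

C#-E#-G#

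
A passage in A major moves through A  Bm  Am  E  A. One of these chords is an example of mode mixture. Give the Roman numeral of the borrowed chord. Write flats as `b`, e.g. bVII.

In A major the diatonic chords are A, Bm, C#m, D, E, F#m, G#dim. Of the given chords, A, Bm and E are diatonic. Am (A–C–E) is not: scale degree 1 in A major carries A (I). In A minor the chord on that degree is Am, so here it functions as i, borrowed from the parallel minor.

i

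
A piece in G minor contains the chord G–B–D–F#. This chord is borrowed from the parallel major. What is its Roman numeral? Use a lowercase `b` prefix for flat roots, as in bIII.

Imaj7

The root G is the diatonic 1st degree of G minor; the borrowing shows in the chord quality. G–B–D–F# is a major-seventh chord — the form found in G major, not the diatonic i (Gm). Borrowed into G minor it is written Imaj7.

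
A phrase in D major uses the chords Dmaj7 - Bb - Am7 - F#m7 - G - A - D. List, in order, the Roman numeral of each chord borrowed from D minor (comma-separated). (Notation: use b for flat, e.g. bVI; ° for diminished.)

The diatonic triads in D major are D, Em, F#m, G, A, Bm, C#dim. Dmaj7, F#m7, G, A and D are all diatonic. But Bb (Bb–D–F) is foreign: the diatonic vi on degree 6 is Bm, whereas Bb comes from D minor. It is labeled bVI. Am7 (A–C–E–G) doesn't fit — on degree 5 D major would have A (V). Am7 is the degree-5 chord of D minor, so it is the borrowed v7.

bVI, v7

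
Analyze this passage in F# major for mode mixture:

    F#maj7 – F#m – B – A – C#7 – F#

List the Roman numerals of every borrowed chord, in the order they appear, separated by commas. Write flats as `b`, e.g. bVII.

i, bIII

F# major has the diatonic set F#, G#m, A#m, B, C#, D#m, E#dim. Of the given chords, F#maj7, B, C#7 and F# are diatonic. But F#m (F#–A–C#) is foreign: the diatonic I on degree 1 is F#, whereas F#m comes from F# minor. It is labeled i. But A (A–C#–E) is foreign: the diatonic iii on degree 3 is A#m, whereas A comes from F# minor. It is labeled bIII.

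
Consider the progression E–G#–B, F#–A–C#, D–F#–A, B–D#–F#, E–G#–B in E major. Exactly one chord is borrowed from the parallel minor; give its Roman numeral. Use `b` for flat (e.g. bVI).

bVII

E major has the diatonic set E, F#m, G#m, A, B, C#m, D#dim. E–G#–B = E, F#–A–C# = F#m and B–D#–F# = B are all diatonic. D–F#–A doesn't fit — on degree 7 E major would have D#dim (vii°). D is the degree-7 chord of E minor, so it is the borrowed bVII.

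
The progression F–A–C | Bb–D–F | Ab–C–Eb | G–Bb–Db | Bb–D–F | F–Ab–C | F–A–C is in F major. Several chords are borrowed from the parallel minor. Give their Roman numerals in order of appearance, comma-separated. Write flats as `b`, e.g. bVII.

In F major the diatonic chords are F, Gm, Am, Bb, C, Dm, Edim. Of the given chords, F–A–C = F and Bb–D–F = Bb are diatonic. But Ab–C–Eb is foreign: the diatonic iii on degree 3 is Am, whereas Ab comes from F minor. It is labeled bIII. G–Bb–Db is not: scale degree 2 in F major carries Gm (ii). In F minor the chord on that degree is Gdim, so here it functions as ii°, borrowed from the parallel minor. F–Ab–C is not: scale degree 1 in F major carries F (I). In F minor the chord on that degree is Fm, so here it functions as i, borrowed from the parallel minor.

bIII, ii°, i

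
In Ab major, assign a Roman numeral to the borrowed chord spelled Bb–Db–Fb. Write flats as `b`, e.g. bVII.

The root Bb is the diatonic 2nd degree of Ab major; the borrowing shows in the chord quality. Diatonically Ab major has Bbm (ii) on that degree; Bb–Db–Fb is instead the diminished chord native to Ab minor, so it takes the label ii°.

ii°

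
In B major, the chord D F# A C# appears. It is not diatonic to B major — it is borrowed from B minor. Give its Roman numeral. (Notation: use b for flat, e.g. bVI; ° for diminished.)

The root D is the lowered 3rd scale degree — diatonically B major has D# there. The diatonic chord on degree 3 would be D#m (iii), but D–F#–A–C# is the major-seventh chord from B minor. As a borrowed chord it is labeled bIIImaj7.

bIIImaj7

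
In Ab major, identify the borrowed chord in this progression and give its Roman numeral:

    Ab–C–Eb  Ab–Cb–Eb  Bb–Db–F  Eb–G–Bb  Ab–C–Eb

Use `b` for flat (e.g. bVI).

The diatonic triads in Ab major are Ab, Bbm, Cm, Db, Eb, Fm, Gdim. Ab–C–Eb = Ab, Bb–Db–F = Bbm and Eb–G–Bb = Eb all belong to that set. Ab–Cb–Eb is not: scale degree 1 in Ab major carries Ab (I). In Ab minor the chord on that degree is Abm, so here it functions as i, borrowed from the parallel minor.

i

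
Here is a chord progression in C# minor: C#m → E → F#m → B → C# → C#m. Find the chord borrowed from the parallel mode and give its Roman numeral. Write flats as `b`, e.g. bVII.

I

In C# minor (with V from harmonic minor) the diatonic chords are C#m, D#dim, E, F#m, G#, A, B. C#m, E, F#m and B all belong to that set. But C# (C#–E#–G#) is foreign: the diatonic i on degree 1 is C#m, whereas C# comes from C# major. It is labeled I.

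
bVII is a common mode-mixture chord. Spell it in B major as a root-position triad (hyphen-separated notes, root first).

bVII is built on the lowered scale degree 7. In B major degree 7 is A#; lowered it becomes A. Stacking thirds in B minor on A gives A–C#–E.

A-C#-E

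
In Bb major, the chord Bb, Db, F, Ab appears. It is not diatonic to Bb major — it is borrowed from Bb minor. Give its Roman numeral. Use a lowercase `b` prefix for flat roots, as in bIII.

i7

The root Bb is the diatonic 1st degree of Bb major; the borrowing shows in the chord quality. Diatonically Bb major has Bb (I) on that degree; Bb–Db–F–Ab is instead the minor-seventh chord native to Bb minor, so it takes the label i7.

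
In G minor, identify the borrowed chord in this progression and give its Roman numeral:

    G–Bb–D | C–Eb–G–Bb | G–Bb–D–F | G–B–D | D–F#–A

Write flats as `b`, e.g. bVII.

The diatonic triads in G minor (with V from harmonic minor) are Gm, Adim, Bb, Cm, D, Eb, F. Of the given chords, G–Bb–D = Gm, C–Eb–G–Bb = Cm7, G–Bb–D–F = Gm7 and D–F#–A = D are diatonic. But G–B–D is foreign: the diatonic i on degree 1 is Gm, whereas G comes from G major. It is labeled I.

I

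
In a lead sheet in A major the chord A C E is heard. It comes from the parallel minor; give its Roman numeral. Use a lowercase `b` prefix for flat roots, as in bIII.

A is scale degree 1 in A major. The diatonic chord on degree 1 would be A (I), but A–C–E is the minor chord from A minor. As a borrowed chord it is labeled i.

i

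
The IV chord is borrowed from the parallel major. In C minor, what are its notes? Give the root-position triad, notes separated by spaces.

F A C

IV is built on scale degree 4, which is F in both C minor and its parallel. In C major the chord on F is F–A–C.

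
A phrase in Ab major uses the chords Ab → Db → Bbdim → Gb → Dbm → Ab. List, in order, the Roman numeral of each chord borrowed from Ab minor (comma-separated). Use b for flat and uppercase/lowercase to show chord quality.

Ab major has the diatonic set Ab, Bbm, Cm, Db, Eb, Fm, Gdim. Ab and Db are both diatonic. Bbdim (Bb–Db–Fb) is not: scale degree 2 in Ab major carries Bbm (ii). In Ab minor the chord on that degree is Bbdim, so here it functions as ii°, borrowed from the parallel minor. Gb (Gb–Bb–Db) doesn't fit — on degree 7 Ab major would have Gdim (vii°). Gb is the degree-7 chord of Ab minor, so it is the borrowed bVII. Dbm (Db–Fb–Ab) is not: scale degree 4 in Ab major carries Db (IV). In Ab minor the chord on that degree is Dbm, so here it functions as iv, borrowed from the parallel minor.

ii°, bVII, iv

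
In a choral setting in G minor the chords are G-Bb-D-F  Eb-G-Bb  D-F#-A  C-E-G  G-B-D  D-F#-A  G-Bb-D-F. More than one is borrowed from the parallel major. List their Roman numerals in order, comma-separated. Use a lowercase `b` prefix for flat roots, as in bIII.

The diatonic triads in G minor (with V from harmonic minor) are Gm, Adim, Bb, Cm, D, Eb, F. G–Bb–D–F = Gm7, Eb–G–Bb = Eb and D–F#–A = D all belong to that set. C–E–G is not: scale degree 4 in G minor carries Cm (iv). In G major the chord on that degree is C, so here it functions as IV, borrowed from the parallel major. But G–B–D is foreign: the diatonic i on degree 1 is Gm, whereas G comes from G major. It is labeled I.

IV, I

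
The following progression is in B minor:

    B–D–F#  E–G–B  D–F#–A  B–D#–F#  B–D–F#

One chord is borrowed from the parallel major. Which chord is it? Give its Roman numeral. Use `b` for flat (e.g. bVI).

B minor has the diatonic set Bm, C#dim, D, Em, F#, G, A (with V from harmonic minor). B–D–F# = Bm, E–G–B = Em and D–F#–A = D all belong to that set. B–D#–F# is not: scale degree 1 in B minor carries Bm (i). In B major the chord on that degree is B, so here it functions as I, borrowed from the parallel major.

I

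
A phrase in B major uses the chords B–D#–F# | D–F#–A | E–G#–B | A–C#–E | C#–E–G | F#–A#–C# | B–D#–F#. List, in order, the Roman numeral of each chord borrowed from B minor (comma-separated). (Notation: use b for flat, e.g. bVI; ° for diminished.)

bIII, bVII, ii°

B major has the diatonic set B, C#m, D#m, E, F#, G#m, A#dim. B–D#–F# = B, E–G#–B = E and F#–A#–C# = F# are all diatonic. But D–F#–A is foreign: the diatonic iii on degree 3 is D#m, whereas D comes from B minor. It is labeled bIII. But A–C#–E is foreign: the diatonic vii° on degree 7 is A#dim, whereas A comes from B minor. It is labeled bVII. C#–E–G is not: scale degree 2 in B major carries C#m (ii). In B minor the chord on that degree is C#dim, so here it functions as ii°, borrowed from the parallel minor.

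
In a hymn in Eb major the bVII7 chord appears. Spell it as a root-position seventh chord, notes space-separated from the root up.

bVII7 is built on the lowered scale degree 7. In Eb major degree 7 is D; lowered it becomes Db. Stacking thirds in Eb minor on Db gives Db–F–Ab–Cb.

Db F Ab Cb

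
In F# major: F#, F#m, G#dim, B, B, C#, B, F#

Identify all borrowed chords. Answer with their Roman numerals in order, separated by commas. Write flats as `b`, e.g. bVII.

i, ii°

F# major has the diatonic set F#, G#m, A#m, B, C#, D#m, E#dim. F#, B and C# all belong to that set. F#m (F#–A–C#) doesn't fit — on degree 1 F# major would have F# (I). F#m is the degree-1 chord of F# minor, so it is the borrowed i. But G#dim (G#–B–D) is foreign: the diatonic ii on degree 2 is G#m, whereas G#dim comes from F# minor. It is labeled ii°.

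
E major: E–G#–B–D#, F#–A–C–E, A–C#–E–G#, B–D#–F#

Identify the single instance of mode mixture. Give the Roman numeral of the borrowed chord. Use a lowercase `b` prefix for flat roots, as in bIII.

iiø7

The diatonic triads in E major are E, F#m, G#m, A, B, C#m, D#dim. E–G#–B–D# = Emaj7, A–C#–E–G# = Amaj7 and B–D#–F# = B all belong to that set. But F#–A–C–E is foreign: the diatonic ii on degree 2 is F#m, whereas F#m7b5 comes from E minor. It is labeled iiø7.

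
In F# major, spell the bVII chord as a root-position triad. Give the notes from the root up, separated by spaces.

bVII is built on the lowered scale degree 7. In F# major degree 7 is E#; lowered it becomes E. In F# minor the chord on E is E–G#–B.

E G# B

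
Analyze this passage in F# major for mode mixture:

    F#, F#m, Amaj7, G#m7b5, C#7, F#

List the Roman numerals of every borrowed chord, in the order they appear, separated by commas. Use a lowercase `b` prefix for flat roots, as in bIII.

i, bIIImaj7, iiø7

In F# major the diatonic chords are F#, G#m, A#m, B, C#, D#m, E#dim. F# and C#7 are both diatonic. But F#m (F#–A–C#) is foreign: the diatonic I on degree 1 is F#, whereas F#m comes from F# minor. It is labeled i. Amaj7 (A–C#–E–G#) is not: scale degree 3 in F# major carries A#m (iii). In F# minor the chord on that degree is Amaj7, so here it functions as bIIImaj7, borrowed from the parallel minor. But G#m7b5 (G#–B–D–F#) is foreign: the diatonic ii on degree 2 is G#m, whereas G#m7b5 comes from F# minor. It is labeled iiø7.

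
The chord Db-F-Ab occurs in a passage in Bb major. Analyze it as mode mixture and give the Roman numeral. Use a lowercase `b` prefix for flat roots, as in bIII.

bIII

In Bb major scale degree 3 is D; Db is its lowered form, from Bb minor. Diatonically Bb major has Dm (iii) on that degree; Db–F–Ab is instead the major chord native to Bb minor, so it takes the label bIII.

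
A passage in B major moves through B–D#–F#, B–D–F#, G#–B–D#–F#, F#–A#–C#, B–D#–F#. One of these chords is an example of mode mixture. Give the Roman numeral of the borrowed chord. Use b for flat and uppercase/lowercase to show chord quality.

In B major the diatonic chords are B, C#m, D#m, E, F#, G#m, A#dim. B–D#–F# = B, G#–B–D#–F# = G#m7 and F#–A#–C# = F# are all diatonic. But B–D–F# is foreign: the diatonic I on degree 1 is B, whereas Bm comes from B minor. It is labeled i.

i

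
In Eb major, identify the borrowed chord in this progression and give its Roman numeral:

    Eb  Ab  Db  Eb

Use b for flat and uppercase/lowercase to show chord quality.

Eb major has the diatonic set Eb, Fm, Gm, Ab, Bb, Cm, Ddim. Eb and Ab both belong to that set. But Db (Db–F–Ab) is foreign: the diatonic vii° on degree 7 is Ddim, whereas Db comes from Eb minor. It is labeled bVII.

bVII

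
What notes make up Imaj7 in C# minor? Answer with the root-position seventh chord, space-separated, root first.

C# E# G# B#

The root, C#, is scale degree 1 — the same note in C# minor and C# major; only the chord quality changes. In C# major the chord on C# is C#–E#–G#–B#.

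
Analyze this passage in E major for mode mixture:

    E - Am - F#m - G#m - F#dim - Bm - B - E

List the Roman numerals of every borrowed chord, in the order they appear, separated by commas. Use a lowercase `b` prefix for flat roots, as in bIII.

E major has the diatonic set E, F#m, G#m, A, B, C#m, D#dim. E, F#m, G#m and B are all diatonic. Am (A–C–E) doesn't fit — on degree 4 E major would have A (IV). Am is the degree-4 chord of E minor, so it is the borrowed iv. F#dim (F#–A–C) doesn't fit — on degree 2 E major would have F#m (ii). F#dim is the degree-2 chord of E minor, so it is the borrowed ii°. But Bm (B–D–F#) is foreign: the diatonic V on degree 5 is B, whereas Bm comes from E minor. It is labeled v.

iv, ii°, v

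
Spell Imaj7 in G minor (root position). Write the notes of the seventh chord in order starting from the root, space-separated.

G B D F#

The root, G, is scale degree 1 — the same note in G minor and G major; only the chord quality changes. In G major the chord on G is G–B–D–F#.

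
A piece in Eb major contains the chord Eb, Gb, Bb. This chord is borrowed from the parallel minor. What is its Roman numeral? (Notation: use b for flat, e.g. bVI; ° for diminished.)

i

Eb is scale degree 1 in Eb major. Eb–Gb–Bb is a minor chord — the form found in Eb minor, not the diatonic I (Eb). Borrowed into Eb major it is written i.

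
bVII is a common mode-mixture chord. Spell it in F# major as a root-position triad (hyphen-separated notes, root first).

E-G#-B

The root of bVII is the lowered 7th degree: E# becomes E. Building the major chord from the parallel minor on E: E–G#–B.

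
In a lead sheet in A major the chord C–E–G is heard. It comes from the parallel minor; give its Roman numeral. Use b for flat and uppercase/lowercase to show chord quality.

bIII

C is the lowered form of scale degree 3 in A major (the diatonic degree 3 is C#). The diatonic chord on degree 3 would be C#m (iii), but C–E–G is the major chord from A minor. As a borrowed chord it is labeled bIII.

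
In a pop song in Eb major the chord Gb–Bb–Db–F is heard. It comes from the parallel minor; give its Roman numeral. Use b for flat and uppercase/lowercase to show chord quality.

Gb is the lowered form of scale degree 3 in Eb major (the diatonic degree 3 is G). Gb–Bb–Db–F is a major-seventh chord — the form found in Eb minor, not the diatonic iii (Gm). Borrowed into Eb major it is written bIIImaj7.

bIIImaj7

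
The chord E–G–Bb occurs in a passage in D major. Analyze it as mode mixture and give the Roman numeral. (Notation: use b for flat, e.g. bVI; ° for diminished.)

E is scale degree 2 in D major. E–G–Bb is a diminished chord — the form found in D minor, not the diatonic ii (Em). Borrowed into D major it is written ii°.

ii°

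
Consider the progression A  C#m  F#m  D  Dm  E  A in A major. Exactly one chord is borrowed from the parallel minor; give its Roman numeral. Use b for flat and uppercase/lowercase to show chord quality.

iv

A major has the diatonic set A, Bm, C#m, D, E, F#m, G#dim. Of the given chords, A, C#m, F#m, D and E are diatonic. But Dm (D–F–A) is foreign: the diatonic IV on degree 4 is D, whereas Dm comes from A minor. It is labeled iv.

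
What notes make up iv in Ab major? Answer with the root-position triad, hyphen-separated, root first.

iv is built on scale degree 4, which is Db in both Ab major and its parallel. Building the minor chord from the parallel minor on Db: Db–Fb–Ab.

Db-Fb-Ab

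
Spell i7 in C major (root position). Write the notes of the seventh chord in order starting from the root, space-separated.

C Eb G Bb

The root, C, is scale degree 1 — the same note in C major and C minor; only the chord quality changes. In C minor the chord on C is C–Eb–G–Bb.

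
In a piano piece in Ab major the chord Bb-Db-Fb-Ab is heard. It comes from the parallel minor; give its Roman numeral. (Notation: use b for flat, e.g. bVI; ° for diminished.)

iiø7

Bb is scale degree 2 in Ab major. The diatonic chord on degree 2 would be Bbm (ii), but Bb–Db–Fb–Ab is the half-diminished-seventh chord from Ab minor. As a borrowed chord it is labeled iiø7.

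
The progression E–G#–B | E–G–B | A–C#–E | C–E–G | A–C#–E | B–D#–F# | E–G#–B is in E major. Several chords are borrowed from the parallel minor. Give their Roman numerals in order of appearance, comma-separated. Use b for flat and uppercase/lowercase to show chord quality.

The diatonic triads in E major are E, F#m, G#m, A, B, C#m, D#dim. Of the given chords, E–G#–B = E, A–C#–E = A and B–D#–F# = B are diatonic. E–G–B doesn't fit — on degree 1 E major would have E (I). Em is the degree-1 chord of E minor, so it is the borrowed i. C–E–G is not: scale degree 6 in E major carries C#m (vi). In E minor the chord on that degree is C, so here it functions as bVI, borrowed from the parallel minor.

i, bVI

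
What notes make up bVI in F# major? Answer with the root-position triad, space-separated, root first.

Scale degree 6 in F# major is D#. bVI uses the lowered form, D, taken from F# minor. In F# minor the chord on D is D–F#–A.

D F# A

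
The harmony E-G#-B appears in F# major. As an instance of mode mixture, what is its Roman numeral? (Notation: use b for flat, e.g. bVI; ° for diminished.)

E is the lowered form of scale degree 7 in F# major (the diatonic degree 7 is E#). Diatonically F# major has E#dim (vii°) on that degree; E–G#–B is instead the major chord native to F# minor, so it takes the label bVII.

bVII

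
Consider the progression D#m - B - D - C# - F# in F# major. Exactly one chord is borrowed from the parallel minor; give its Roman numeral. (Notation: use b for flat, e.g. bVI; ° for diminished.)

bVI

The diatonic triads in F# major are F#, G#m, A#m, B, C#, D#m, E#dim. Of the given chords, D#m, B, C# and F# are diatonic. But D (D–F#–A) is foreign: the diatonic vi on degree 6 is D#m, whereas D comes from F# minor. It is labeled bVI.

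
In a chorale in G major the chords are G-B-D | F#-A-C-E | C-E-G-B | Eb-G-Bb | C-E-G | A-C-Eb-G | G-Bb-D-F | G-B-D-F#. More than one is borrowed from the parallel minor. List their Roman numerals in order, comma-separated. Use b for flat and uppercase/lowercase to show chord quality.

In G major the diatonic chords are G, Am, Bm, C, D, Em, F#dim. Of the given chords, G–B–D = G, F#–A–C–E = F#m7b5, C–E–G–B = Cmaj7, C–E–G = C and G–B–D–F# = Gmaj7 are diatonic. Eb–G–Bb is not: scale degree 6 in G major carries Em (vi). In G minor the chord on that degree is Eb, so here it functions as bVI, borrowed from the parallel minor. A–C–Eb–G is not: scale degree 2 in G major carries Am (ii). In G minor the chord on that degree is Am7b5, so here it functions as iiø7, borrowed from the parallel minor. G–Bb–D–F doesn't fit — on degree 1 G major would have G (I). Gm7 is the degree-1 chord of G minor, so it is the borrowed i7.

bVI, iiø7, i7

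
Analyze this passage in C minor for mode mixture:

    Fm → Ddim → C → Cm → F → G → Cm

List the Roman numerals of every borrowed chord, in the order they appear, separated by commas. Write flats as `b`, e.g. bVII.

In C minor (with V from harmonic minor) the diatonic chords are Cm, Ddim, Eb, Fm, G, Ab, Bb. Fm, Ddim, Cm and G all belong to that set. C (C–E–G) is not: scale degree 1 in C minor carries Cm (i). In C major the chord on that degree is C, so here it functions as I, borrowed from the parallel major. F (F–A–C) doesn't fit — on degree 4 C minor would have Fm (iv). F is the degree-4 chord of C major, so it is the borrowed IV.

I, IV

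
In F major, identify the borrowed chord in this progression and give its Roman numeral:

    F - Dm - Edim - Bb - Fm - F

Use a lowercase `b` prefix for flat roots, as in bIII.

i

F major has the diatonic set F, Gm, Am, Bb, C, Dm, Edim. Of the given chords, F, Dm, Edim and Bb are diatonic. But Fm (F–Ab–C) is foreign: the diatonic I on degree 1 is F, whereas Fm comes from F minor. It is labeled i.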